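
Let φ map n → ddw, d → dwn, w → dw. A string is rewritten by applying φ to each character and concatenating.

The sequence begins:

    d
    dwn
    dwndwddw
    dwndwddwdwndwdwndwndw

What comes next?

dwndwddwdwndwdwndwndwdwndwddwdwndwdwndwddwdwndwddwdwndw

Applying the rule to each of the 21 symbols of dwndwddwdwndwdwndwndw gives the pieces dwn dw ddw dwn dw dwn dwn dw dwn dw ddw dwn dw dwn dw ddw dwn dw ddw dwn dw, which concatenate to the answer.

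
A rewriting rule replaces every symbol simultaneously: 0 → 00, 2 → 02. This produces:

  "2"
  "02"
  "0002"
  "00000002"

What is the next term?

0000000000000002

Rewriting each symbol of 00000002: 0→00, 0→00, 0→00, 0→00, 0→00, 0→00, 0→00, 2→02, which concatenates to 00 00 00 00 00 00 00 02.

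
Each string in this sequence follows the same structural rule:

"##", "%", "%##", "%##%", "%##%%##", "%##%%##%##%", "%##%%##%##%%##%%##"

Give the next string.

%##%%##%##%%##%%##%##%%##%##%

Each term (from the third on) is the previous term followed by the one before it: term 3 = %·## = %##.
The next term joins %##%%##%##%%##%%## and %##%%##%##%.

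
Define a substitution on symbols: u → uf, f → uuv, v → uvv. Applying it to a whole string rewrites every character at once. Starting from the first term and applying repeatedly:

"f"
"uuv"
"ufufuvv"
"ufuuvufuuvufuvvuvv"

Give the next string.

ufuuvufufuvvufuuvufufuvvufuuvufuvvuvvufuvvuvv

Applying the rule to each of the 18 symbols of ufuuvufuuvufuvvuvv gives the pieces uf uuv uf uf uvv uf uuv uf uf uvv uf uuv uf uvv uvv uf uvv uvv, which concatenate to the answer.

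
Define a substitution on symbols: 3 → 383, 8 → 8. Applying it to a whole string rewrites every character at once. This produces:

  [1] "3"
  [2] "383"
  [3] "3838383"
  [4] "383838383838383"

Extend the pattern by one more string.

3838383838383838383838383838383

Replace each of the 15 characters of 383838383838383 in place — 383 8 383 8 383 8 383 8 383 8 383 8 383 8 383 — and concatenate.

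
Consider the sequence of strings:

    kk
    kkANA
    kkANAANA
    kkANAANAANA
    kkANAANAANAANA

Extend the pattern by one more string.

Every step adds ANA to the end: s(k+1) = s(k)·ANA.
So the next term is kkANAANAANAANA·ANA.

kkANAANAANAANAANA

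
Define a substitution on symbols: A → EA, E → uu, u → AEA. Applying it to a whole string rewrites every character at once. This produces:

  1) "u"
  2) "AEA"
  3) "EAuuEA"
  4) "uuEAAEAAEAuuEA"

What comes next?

Applying the rule to each of the 14 symbols of uuEAAEAAEAuuEA gives the pieces AEA AEA uu EA EA uu EA EA uu EA AEA AEA uu EA, which concatenate to the answer.

AEAAEAuuEAEAuuEAEAuuEAAEAAEAuuEA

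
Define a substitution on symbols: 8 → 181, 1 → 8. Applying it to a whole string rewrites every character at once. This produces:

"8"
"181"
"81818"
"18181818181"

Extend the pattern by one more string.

Apply φ to 18181818181 symbol by symbol: 1→8, 8→181, 1→8, 8→181, 1→8, 8→181, 1→8, 8→181, 1→8, 8→181, 1→8; joined: 8 181 8 181 8 181 8 181 8 181 8.

818181818181818181818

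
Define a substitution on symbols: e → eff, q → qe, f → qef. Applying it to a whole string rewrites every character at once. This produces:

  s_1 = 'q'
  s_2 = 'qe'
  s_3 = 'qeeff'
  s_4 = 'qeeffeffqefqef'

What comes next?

qeeffeffqefqefeffqefqefqeeffqefqeeffqef

Applying the rule to each of the 14 symbols of qeeffeffqefqef gives the pieces qe eff eff qef qef eff qef qef qe eff qef qe eff qef, which concatenate to the answer.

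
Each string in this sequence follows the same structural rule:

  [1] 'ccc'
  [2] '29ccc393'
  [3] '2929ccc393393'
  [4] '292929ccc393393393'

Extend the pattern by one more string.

s(k+1) = 29·s(k)·393, so each term gains 29 as a prefix and 393 as a suffix.
Applying this once more to 292929ccc393393393:

29292929ccc393393393393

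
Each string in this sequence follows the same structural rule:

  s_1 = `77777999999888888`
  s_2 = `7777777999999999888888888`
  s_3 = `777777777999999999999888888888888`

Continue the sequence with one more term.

Term n consists of 2n+1 7's, followed by 3n 9's, followed by 3n 8's, where the shown terms are n = 2, 3, 4.
Setting n = 5 gives 11, 15, 15 characters in each block.

77777777777999999999999999888888888888888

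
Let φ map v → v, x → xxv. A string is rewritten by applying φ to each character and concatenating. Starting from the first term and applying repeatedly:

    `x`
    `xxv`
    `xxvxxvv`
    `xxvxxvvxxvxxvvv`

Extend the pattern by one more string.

xxvxxvvxxvxxvvvxxvxxvvxxvxxvvvv

Applying the rule to each of the 15 symbols of xxvxxvvxxvxxvvv gives the pieces xxv xxv v xxv xxv v v xxv xxv v xxv xxv v v v, which concatenate to the answer.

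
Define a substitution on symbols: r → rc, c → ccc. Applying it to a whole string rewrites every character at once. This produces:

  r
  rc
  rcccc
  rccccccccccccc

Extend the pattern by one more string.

Rewriting the 14 symbols of rccccccccccccc one by one yields rc ccc ccc ccc ccc ccc ccc ccc ccc ccc ccc ccc ccc ccc; concatenated:

rcccccccccccccccccccccccccccccccccccccccc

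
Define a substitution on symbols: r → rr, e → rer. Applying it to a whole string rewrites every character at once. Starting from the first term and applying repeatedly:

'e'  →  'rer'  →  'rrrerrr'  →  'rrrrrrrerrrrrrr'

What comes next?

Rewriting the 15 symbols of rrrrrrrerrrrrrr one by one yields rr rr rr rr rr rr rr rer rr rr rr rr rr rr rr; concatenated:

rrrrrrrrrrrrrrrerrrrrrrrrrrrrrr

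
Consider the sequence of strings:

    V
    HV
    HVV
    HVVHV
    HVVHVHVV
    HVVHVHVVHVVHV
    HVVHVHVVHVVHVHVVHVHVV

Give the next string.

HVVHVHVVHVVHVHVVHVHVVHVVHVHVVHVVHV

This is a Fibonacci-style word recurrence s(k) = s(k−1)·s(k−2): e.g. HV·V = HVV.
So term 8 is HVVHVHVVHVVHVHVVHVHVV·HVVHVHVVHVVHV.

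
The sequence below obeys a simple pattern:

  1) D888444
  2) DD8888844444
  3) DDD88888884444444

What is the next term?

DDDD888888888444444444

Reading off run lengths: D runs 1, 2, 3; 8 runs 3, 5, 7; 4 runs 3, 5, 7 — each is linear in n (n = 1, 2, …).
For the next term, n = 4, so the run lengths are 4, 9, 9.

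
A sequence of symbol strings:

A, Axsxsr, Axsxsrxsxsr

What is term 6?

Each term is the previous one with xsxsr appended.
From Axsxsrxsxsr, 3 further steps: Axsxsrxsxsr → Axsxsrxsxsrxsxsr → Axsxsrxsxsrxsxsrxsxsr → (answer).

Axsxsrxsxsrxsxsrxsxsrxsxsr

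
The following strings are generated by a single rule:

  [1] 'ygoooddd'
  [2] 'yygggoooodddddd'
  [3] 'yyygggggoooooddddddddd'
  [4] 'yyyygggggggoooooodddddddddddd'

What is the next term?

yyyyygggggggggoooooooddddddddddddddd

Each string has the form y^{n} g^{2n-1} o^{n+2} d^{3n} (n = 1, 2, …).
At n = 5 the blocks have lengths 5, 9, 7, 15.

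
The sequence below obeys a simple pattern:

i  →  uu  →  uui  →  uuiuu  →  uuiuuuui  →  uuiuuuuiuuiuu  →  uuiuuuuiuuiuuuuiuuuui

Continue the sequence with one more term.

Each term (from the third on) is the previous term followed by the one before it: term 3 = uu·i = uui.
Continuing: uuiuuuuiuuiuuuuiuuuui · uuiuuuuiuuiuu gives term 8.

uuiuuuuiuuiuuuuiuuuuiuuiuuuuiuuiuu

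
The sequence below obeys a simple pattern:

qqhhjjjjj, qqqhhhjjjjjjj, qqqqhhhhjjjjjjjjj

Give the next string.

qqqqqhhhhhjjjjjjjjjjj

The n-th term is n q's then n h's then 2n+1 j's, where the shown terms are n = 2, 3, 4.
For the next term, n = 5, so the run lengths are 5, 5, 11.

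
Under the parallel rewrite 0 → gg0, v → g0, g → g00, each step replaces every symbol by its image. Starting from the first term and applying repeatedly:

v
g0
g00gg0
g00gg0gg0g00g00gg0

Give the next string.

Replace each of the 18 characters of g00gg0gg0g00g00gg0 in place — g00 gg0 gg0 g00 g00 gg0 g00 g00 gg0 g00 gg0 gg0 g00 gg0 gg0 g00 g00 gg0 — and concatenate.

g00gg0gg0g00g00gg0g00g00gg0g00gg0gg0g00gg0gg0g00g00gg0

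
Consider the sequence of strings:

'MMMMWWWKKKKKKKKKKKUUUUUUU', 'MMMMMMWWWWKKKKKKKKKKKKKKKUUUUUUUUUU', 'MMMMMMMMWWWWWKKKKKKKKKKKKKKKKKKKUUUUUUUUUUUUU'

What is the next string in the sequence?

The n-th term is 2n M's then n+1 W's then 4n+3 K's then 3n+1 U's, where the shown terms are n = 2, 3, 4.
Setting n = 5 gives 10, 6, 23, 16 characters in each block.

MMMMMMMMMMWWWWWWKKKKKKKKKKKKKKKKKKKKKKKUUUUUUUUUUUUUUUU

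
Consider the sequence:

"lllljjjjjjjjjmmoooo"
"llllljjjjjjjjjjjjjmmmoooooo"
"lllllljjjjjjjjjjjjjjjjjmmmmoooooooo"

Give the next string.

Each string has the form l^{n+2} j^{4n+1} m^{n} o^{2n}, where the shown terms are n = 2, 3, 4.
For the next term, n = 5, so the run lengths are 7, 21, 5, 10.

llllllljjjjjjjjjjjjjjjjjjjjjmmmmmoooooooooo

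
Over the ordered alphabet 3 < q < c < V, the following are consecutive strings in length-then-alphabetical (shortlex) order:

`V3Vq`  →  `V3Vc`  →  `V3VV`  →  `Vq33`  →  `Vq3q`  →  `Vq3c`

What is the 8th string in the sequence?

Vqq3

Continuing the enumeration 2 steps past Vq3c: Vq3c → Vq3V → (answer).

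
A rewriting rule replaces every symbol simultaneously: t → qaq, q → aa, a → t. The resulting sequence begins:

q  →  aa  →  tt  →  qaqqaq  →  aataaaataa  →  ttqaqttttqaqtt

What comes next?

qaqqaqaataaqaqqaqqaqqaqaataaqaqqaq

φ(ttqaqttttqaqtt) expands symbol-by-symbol to qaq qaq aa t aa qaq qaq qaq qaq aa t aa qaq qaq; joining the 14 pieces gives the next term.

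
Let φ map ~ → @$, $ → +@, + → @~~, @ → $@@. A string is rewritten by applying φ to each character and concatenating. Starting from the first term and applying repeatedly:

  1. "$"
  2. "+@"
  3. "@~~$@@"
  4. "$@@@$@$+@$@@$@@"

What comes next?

+@$@@$@@$@@+@$@@+@@~~$@@+@$@@$@@+@$@@$@@

Applying the rule to each of the 15 symbols of $@@@$@$+@$@@$@@ gives the pieces +@ $@@ $@@ $@@ +@ $@@ +@ @~~ $@@ +@ $@@ $@@ +@ $@@ $@@, which concatenate to the answer.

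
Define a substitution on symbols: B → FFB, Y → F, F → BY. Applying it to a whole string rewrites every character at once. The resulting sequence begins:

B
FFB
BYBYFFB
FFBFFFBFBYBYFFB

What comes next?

Applying the rule to each of the 15 symbols of FFBFFFBFBYBYFFB gives the pieces BY BY FFB BY BY BY FFB BY FFB F FFB F BY BY FFB, which concatenate to the answer.

BYBYFFBBYBYBYFFBBYFFBFFFBFBYBYFFB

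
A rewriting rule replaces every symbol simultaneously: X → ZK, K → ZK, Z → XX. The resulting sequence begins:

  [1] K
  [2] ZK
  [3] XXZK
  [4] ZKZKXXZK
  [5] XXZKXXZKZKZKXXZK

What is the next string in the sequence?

Replace each of the 16 characters of XXZKXXZKZKZKXXZK in place — ZK ZK XX ZK ZK ZK XX ZK XX ZK XX ZK ZK ZK XX ZK — and concatenate.

ZKZKXXZKZKZKXXZKXXZKXXZKZKZKXXZK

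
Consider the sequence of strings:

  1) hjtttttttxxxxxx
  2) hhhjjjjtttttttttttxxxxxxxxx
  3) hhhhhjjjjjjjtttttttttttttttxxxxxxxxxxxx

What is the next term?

Each string has the form h^{2n-1} j^{3n-2} t^{4n+3} x^{3n+3} (n = 1, 2, …).
Setting n = 4 gives 7, 10, 19, 15 characters in each block.

hhhhhhhjjjjjjjjjjtttttttttttttttttttxxxxxxxxxxxxxxx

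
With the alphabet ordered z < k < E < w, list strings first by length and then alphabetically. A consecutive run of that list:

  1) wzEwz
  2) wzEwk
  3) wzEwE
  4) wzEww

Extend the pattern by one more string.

wzwzz

Find the rightmost character of wzEww below w, bump it to the next letter, and reset everything to its right to z.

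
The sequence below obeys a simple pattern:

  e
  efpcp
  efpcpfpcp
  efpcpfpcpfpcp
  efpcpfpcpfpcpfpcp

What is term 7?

The strings grow by a fixed suffix fpcp each time.
From efpcpfpcpfpcpfpcp, 2 further steps: efpcpfpcpfpcpfpcp → efpcpfpcpfpcpfpcpfpcp → (answer).

efpcpfpcpfpcpfpcpfpcpfpcp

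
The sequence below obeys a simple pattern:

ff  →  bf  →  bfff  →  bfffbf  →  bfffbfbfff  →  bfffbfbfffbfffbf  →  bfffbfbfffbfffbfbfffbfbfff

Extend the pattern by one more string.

bfffbfbfffbfffbfbfffbfbfffbfffbfbfffbfffbf

Each term (from the third on) is the previous term followed by the one before it: term 3 = bf·ff = bfff.
Continuing: bfffbfbfffbfffbfbfffbfbfff · bfffbfbfffbfffbf gives term 8.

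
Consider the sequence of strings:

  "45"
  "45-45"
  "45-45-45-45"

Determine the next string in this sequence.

45-45-45-45-45-45-45-45

Each string is two copies of the previous one joined by '-'.
So the next term is two copies of 45-45-45-45 with '-' between the halves.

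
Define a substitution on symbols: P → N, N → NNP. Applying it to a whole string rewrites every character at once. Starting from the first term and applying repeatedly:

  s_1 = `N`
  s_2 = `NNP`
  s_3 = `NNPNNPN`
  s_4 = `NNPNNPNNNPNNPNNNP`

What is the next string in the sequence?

Replace each of the 17 characters of NNPNNPNNNPNNPNNNP in place — NNP NNP N NNP NNP N NNP NNP NNP N NNP NNP N NNP NNP NNP N — and concatenate.

NNPNNPNNNPNNPNNNPNNPNNPNNNPNNPNNNPNNPNNPN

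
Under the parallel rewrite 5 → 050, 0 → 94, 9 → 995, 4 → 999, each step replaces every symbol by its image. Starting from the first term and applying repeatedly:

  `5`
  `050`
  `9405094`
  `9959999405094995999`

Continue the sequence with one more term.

Rewriting the 19 symbols of 9959999405094995999 one by one yields 995 995 050 995 995 995 995 999 94 050 94 995 999 995 995 050 995 995 995; concatenated:

9959950509959959959959999405094995999995995050995995995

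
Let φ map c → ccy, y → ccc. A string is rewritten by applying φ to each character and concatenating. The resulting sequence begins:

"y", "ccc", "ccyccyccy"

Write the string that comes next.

Expanding ccyccyccy: c→ccy, c→ccy, y→ccc, c→ccy, c→ccy, y→ccc, c→ccy, c→ccy, y→ccc. Concatenated: ccy ccy ccc ccy ccy ccc ccy ccy ccc.

ccyccycccccyccycccccyccyccc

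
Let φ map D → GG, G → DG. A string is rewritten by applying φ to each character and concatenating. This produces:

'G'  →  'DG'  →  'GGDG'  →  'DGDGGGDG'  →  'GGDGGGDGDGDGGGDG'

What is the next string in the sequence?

Rewriting the 16 symbols of GGDGGGDGDGDGGGDG one by one yields DG DG GG DG DG DG GG DG GG DG GG DG DG DG GG DG; concatenated:

DGDGGGDGDGDGGGDGGGDGGGDGDGDGGGDG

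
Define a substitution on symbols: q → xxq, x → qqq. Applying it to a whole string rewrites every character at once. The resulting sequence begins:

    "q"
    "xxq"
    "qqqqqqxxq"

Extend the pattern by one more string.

xxqxxqxxqxxqxxqxxqqqqqqqxxq

Rewriting each symbol of qqqqqqxxq: q→xxq, q→xxq, q→xxq, q→xxq, q→xxq, q→xxq, x→qqq, x→qqq, q→xxq, which concatenates to xxq xxq xxq xxq xxq xxq qqq qqq xxq.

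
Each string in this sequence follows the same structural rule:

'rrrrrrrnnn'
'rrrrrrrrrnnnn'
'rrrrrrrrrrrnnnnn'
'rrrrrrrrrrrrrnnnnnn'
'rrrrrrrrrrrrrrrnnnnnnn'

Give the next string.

The n-th term is 2n+1 r's then n n's, where the shown terms are n = 3, 4, 5, 6, 7.
At n = 8 the blocks have lengths 17, 8.

rrrrrrrrrrrrrrrrrnnnnnnnn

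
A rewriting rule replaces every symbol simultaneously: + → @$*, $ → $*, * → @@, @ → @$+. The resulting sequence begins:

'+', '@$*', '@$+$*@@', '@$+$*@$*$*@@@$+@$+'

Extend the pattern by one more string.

Rewriting the 18 symbols of @$+$*@$*$*@@@$+@$+ one by one yields @$+ $* @$* $* @@ @$+ $* @@ $* @@ @$+ @$+ @$+ $* @$* @$+ $* @$*; concatenated:

@$+$*@$*$*@@@$+$*@@$*@@@$+@$+@$+$*@$*@$+$*@$*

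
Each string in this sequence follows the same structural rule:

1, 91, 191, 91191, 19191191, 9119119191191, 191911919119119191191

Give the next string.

9119119191191191911919119119191191

From term 3 onward, concatenate the second-to-last term with the last: 1·91 = 191, 91·191 = 91191, …
The next term joins 9119119191191 and 191911919119119191191.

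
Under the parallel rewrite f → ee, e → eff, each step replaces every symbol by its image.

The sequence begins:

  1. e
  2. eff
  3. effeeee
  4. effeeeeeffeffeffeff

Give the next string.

effeeeeeffeffeffeffeffeeeeeffeeeeeffeeeeeffeeee

Applying the rule to each of the 19 symbols of effeeeeeffeffeffeff gives the pieces eff ee ee eff eff eff eff eff ee ee eff ee ee eff ee ee eff ee ee, which concatenate to the answer.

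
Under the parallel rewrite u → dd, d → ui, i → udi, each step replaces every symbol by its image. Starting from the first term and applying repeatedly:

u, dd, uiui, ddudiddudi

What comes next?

uiuidduiudiuiuidduiudi

Expanding ddudiddudi: d→ui, d→ui, u→dd, d→ui, i→udi, d→ui, d→ui, u→dd, d→ui, i→udi. Concatenated: ui ui dd ui udi ui ui dd ui udi.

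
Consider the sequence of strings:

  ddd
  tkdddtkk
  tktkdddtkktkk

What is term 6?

s(k+1) = tk·s(k)·tkk, so each term gains tk as a prefix and tkk as a suffix.
From tktkdddtkktkk, 3 further steps: tktkdddtkktkk → tktktkdddtkktkktkk → tktktktkdddtkktkktkktkk → (answer).

tktktktktkdddtkktkktkktkktkk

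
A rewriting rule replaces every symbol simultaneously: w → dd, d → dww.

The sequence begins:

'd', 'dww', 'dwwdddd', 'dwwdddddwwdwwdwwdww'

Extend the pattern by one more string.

Applying the rule to each of the 19 symbols of dwwdddddwwdwwdwwdww gives the pieces dww dd dd dww dww dww dww dww dd dd dww dd dd dww dd dd dww dd dd, which concatenate to the answer.

dwwdddddwwdwwdwwdwwdwwdddddwwdddddwwdddddwwdddd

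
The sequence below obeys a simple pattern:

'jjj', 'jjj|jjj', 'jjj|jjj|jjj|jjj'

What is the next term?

Each string is two copies of the previous one joined by '|'.
One more doubling of jjj|jjj|jjj|jjj gives the answer.

jjj|jjj|jjj|jjj|jjj|jjj|jjj|jjj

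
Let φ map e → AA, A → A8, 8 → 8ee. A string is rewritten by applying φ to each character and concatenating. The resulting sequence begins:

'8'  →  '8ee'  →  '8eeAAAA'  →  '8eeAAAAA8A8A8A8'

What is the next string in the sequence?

φ(8eeAAAAA8A8A8A8) expands symbol-by-symbol to 8ee AA AA A8 A8 A8 A8 A8 8ee A8 8ee A8 8ee A8 8ee; joining the 15 pieces gives the next term.

8eeAAAAA8A8A8A8A88eeA88eeA88eeA88ee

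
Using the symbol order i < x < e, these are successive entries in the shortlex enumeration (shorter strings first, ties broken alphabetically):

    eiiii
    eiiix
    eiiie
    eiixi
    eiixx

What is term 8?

Advancing 3 positions from eiixx through eiixx → eiixe → eiiei reaches term 8.

eiiex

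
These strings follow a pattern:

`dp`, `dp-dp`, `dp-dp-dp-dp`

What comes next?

Every step duplicates the string with '-' between the halves.
Doubling dp-dp-dp-dp with '-' between the halves:

dp-dp-dp-dp-dp-dp-dp-dp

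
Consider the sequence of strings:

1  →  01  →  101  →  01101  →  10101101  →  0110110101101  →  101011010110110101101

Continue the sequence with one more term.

0110110101101101011010110110101101

This is a Fibonacci-style word recurrence s(k) = s(k−2)·s(k−1): e.g. 1·01 = 101.
So term 8 is 0110110101101·101011010110110101101.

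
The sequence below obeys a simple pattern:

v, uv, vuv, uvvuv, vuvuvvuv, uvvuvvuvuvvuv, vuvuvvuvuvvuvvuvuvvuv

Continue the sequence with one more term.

This is a Fibonacci-style word recurrence s(k) = s(k−2)·s(k−1): e.g. v·uv = vuv.
The next term joins uvvuvvuvuvvuv and vuvuvvuvuvvuvvuvuvvuv.

uvvuvvuvuvvuvvuvuvvuvuvvuvvuvuvvuv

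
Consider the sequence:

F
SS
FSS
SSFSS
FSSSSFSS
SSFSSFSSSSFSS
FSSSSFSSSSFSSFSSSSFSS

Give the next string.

Each term (from the third on) is the two preceding terms concatenated in order: term 3 = F·SS = FSS.
Continuing: SSFSSFSSSSFSS · FSSSSFSSSSFSSFSSSSFSS gives term 8.

SSFSSFSSSSFSSFSSSSFSSSSFSSFSSSSFSS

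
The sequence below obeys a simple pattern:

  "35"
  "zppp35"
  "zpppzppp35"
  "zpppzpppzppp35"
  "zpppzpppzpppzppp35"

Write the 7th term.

zpppzpppzpppzpppzpppzppp35

Every step adds zppp at the front: s(k+1) = zppp·s(k).
From zpppzpppzpppzppp35, 2 further steps: zpppzpppzpppzppp35 → zpppzpppzpppzpppzppp35 → (answer).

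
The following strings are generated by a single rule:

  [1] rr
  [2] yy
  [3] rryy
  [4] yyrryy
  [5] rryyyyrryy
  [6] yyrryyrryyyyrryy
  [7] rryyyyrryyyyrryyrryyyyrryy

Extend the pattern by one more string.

From term 3 onward, concatenate the second-to-last term with the last: rr·yy = rryy, yy·rryy = yyrryy, …
Continuing: yyrryyrryyyyrryy · rryyyyrryyyyrryyrryyyyrryy gives term 8.

yyrryyrryyyyrryyrryyyyrryyyyrryyrryyyyrryy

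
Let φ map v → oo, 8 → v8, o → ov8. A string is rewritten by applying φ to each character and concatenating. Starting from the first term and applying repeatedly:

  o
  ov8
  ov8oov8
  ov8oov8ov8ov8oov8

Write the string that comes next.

ov8oov8ov8ov8oov8ov8oov8ov8oov8ov8ov8oov8

φ(ov8oov8ov8ov8oov8) expands symbol-by-symbol to ov8 oo v8 ov8 ov8 oo v8 ov8 oo v8 ov8 oo v8 ov8 ov8 oo v8; joining the 17 pieces gives the next term.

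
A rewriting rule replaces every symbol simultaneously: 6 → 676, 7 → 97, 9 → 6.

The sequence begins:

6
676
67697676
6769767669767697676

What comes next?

Rewriting the 19 symbols of 6769767669767697676 one by one yields 676 97 676 6 97 676 97 676 676 6 97 676 97 676 6 97 676 97 676; concatenated:

67697676697676976766766976769767669767697676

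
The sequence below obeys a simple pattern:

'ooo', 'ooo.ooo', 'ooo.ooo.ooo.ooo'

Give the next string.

Every step duplicates the string with '.' between the halves.
Doubling ooo.ooo.ooo.ooo with '.' between the halves:

ooo.ooo.ooo.ooo.ooo.ooo.ooo.ooo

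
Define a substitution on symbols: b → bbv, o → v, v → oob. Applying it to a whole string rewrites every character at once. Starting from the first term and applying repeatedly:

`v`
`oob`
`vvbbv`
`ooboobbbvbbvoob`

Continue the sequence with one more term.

Replace each of the 15 characters of ooboobbbvbbvoob in place — v v bbv v v bbv bbv bbv oob bbv bbv oob v v bbv — and concatenate.

vvbbvvvbbvbbvbbvoobbbvbbvoobvvbbv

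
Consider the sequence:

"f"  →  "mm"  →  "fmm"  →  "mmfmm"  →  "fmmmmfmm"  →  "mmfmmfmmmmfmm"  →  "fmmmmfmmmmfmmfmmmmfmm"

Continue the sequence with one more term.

mmfmmfmmmmfmmfmmmmfmmmmfmmfmmmmfmm

Each term (from the third on) is the two preceding terms concatenated in order: term 3 = f·mm = fmm.
So term 8 is mmfmmfmmmmfmm·fmmmmfmmmmfmmfmmmmfmm.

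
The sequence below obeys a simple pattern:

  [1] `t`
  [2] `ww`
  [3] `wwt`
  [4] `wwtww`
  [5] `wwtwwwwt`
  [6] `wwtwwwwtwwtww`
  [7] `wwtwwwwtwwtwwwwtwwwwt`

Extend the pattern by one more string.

wwtwwwwtwwtwwwwtwwwwtwwtwwwwtwwtww

This is a Fibonacci-style word recurrence s(k) = s(k−1)·s(k−2): e.g. ww·t = wwt.
So term 8 is wwtwwwwtwwtwwwwtwwwwt·wwtwwwwtwwtww.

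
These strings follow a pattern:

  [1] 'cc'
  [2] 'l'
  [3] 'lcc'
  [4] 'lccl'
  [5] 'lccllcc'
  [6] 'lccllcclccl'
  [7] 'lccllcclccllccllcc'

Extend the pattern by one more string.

Each term (from the third on) is the previous term followed by the one before it: term 3 = l·cc = lcc.
So term 8 is lccllcclccllccllcc·lccllcclccl.

lccllcclccllccllcclccllcclccl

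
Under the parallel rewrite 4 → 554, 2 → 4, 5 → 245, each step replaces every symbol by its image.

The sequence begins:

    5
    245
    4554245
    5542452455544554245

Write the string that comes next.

245245554455424545542452452455545542452455544554245

Applying the rule to each of the 19 symbols of 5542452455544554245 gives the pieces 245 245 554 4 554 245 4 554 245 245 245 554 554 245 245 554 4 554 245, which concatenate to the answer.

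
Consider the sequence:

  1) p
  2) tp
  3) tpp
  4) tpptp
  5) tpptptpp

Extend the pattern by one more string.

This is a Fibonacci-style word recurrence s(k) = s(k−1)·s(k−2): e.g. tp·p = tpp.
The next term joins tpptptpp and tpptp.

tpptptpptpptp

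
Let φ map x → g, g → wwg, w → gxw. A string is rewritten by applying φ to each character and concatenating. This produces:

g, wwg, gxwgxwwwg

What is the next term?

Apply φ to gxwgxwwwg symbol by symbol: g→wwg, x→g, w→gxw, g→wwg, x→g, w→gxw, w→gxw, w→gxw, g→wwg; joined: wwg g gxw wwg g gxw gxw gxw wwg.

wwgggxwwwgggxwgxwgxwwwg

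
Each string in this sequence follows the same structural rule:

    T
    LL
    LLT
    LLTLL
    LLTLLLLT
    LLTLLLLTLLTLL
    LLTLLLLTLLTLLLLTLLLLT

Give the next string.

From term 3 onward, concatenate the last term with the second-to-last: LL·T = LLT, LLT·LL = LLTLL, …
The next term joins LLTLLLLTLLTLLLLTLLLLT and LLTLLLLTLLTLL.

LLTLLLLTLLTLLLLTLLLLTLLTLLLLTLLTLL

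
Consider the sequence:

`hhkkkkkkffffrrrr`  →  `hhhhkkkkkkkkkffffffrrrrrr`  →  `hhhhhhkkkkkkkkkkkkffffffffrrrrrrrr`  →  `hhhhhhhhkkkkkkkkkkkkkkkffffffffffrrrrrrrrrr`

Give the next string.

hhhhhhhhhhkkkkkkkkkkkkkkkkkkffffffffffffrrrrrrrrrrrr

Each string has the form h^{2n} k^{3n+3} f^{2n+2} r^{2n+2} (n = 1, 2, …).
For the next term, n = 5, so the run lengths are 10, 18, 12, 12.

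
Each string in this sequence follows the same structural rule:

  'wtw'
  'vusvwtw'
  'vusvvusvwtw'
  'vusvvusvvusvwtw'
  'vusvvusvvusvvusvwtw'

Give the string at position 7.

Every step adds vusv at the front: s(k+1) = vusv·s(k).
From vusvvusvvusvvusvwtw, 2 further steps: vusvvusvvusvvusvwtw → vusvvusvvusvvusvvusvwtw → (answer).

vusvvusvvusvvusvvusvvusvwtw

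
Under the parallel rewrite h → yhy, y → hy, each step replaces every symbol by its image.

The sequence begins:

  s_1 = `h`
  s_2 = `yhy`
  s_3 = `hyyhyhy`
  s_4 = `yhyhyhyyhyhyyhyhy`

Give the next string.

Rewriting the 17 symbols of yhyhyhyyhyhyyhyhy one by one yields hy yhy hy yhy hy yhy hy hy yhy hy yhy hy hy yhy hy yhy hy; concatenated:

hyyhyhyyhyhyyhyhyhyyhyhyyhyhyhyyhyhyyhyhy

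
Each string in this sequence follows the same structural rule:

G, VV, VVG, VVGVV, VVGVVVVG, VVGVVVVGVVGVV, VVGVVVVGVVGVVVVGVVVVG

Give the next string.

VVGVVVVGVVGVVVVGVVVVGVVGVVVVGVVGVV

From term 3 onward, concatenate the last term with the second-to-last: VV·G = VVG, VVG·VV = VVGVV, …
Continuing: VVGVVVVGVVGVVVVGVVVVG · VVGVVVVGVVGVV gives term 8.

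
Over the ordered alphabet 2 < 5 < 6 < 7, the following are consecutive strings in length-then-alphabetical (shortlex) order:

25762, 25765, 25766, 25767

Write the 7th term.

Advancing 3 positions from 25767 through 25767 → 25772 → 25775 reaches term 7.

25776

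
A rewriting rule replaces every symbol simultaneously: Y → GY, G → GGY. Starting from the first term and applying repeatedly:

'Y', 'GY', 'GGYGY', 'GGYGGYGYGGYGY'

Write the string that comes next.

φ(GGYGGYGYGGYGY) expands symbol-by-symbol to GGY GGY GY GGY GGY GY GGY GY GGY GGY GY GGY GY; joining the 13 pieces gives the next term.

GGYGGYGYGGYGGYGYGGYGYGGYGGYGYGGYGY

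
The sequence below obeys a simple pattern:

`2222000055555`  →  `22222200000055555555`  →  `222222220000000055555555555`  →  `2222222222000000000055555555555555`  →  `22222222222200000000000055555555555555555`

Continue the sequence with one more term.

222222222222220000000000000055555555555555555555

Term n consists of 2n+2 2's, followed by 2n+2 0's, followed by 3n+2 5's (n = 1, 2, …).
Setting n = 6 gives 14, 14, 20 characters in each block.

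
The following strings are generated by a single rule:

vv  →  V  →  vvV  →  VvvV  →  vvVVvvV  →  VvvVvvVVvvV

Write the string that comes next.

vvVVvvVVvvVvvVVvvV

Each term (from the third on) is the two preceding terms concatenated in order: term 3 = vv·V = vvV.
So term 7 is vvVVvvV·VvvVvvVVvvV.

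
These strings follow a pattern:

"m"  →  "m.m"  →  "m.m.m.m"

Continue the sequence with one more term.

s(k+1) = s(k)·.·s(k) — each term doubles the last with '.' between the halves.
So the next term is two copies of m.m.m.m with '.' between the halves.

m.m.m.m.m.m.m.m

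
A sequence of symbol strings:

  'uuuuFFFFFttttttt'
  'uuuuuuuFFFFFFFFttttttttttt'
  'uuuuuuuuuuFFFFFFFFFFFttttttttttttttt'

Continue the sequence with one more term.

uuuuuuuuuuuuuFFFFFFFFFFFFFFttttttttttttttttttt

The n-th term is 3n-2 u's then 3n-1 F's then 4n-1 t's, where the shown terms are n = 2, 3, 4.
Setting n = 5 gives 13, 14, 19 characters in each block.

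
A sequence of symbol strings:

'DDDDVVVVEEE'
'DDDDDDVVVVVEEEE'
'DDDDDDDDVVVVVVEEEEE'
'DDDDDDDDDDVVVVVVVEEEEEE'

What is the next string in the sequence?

DDDDDDDDDDDDVVVVVVVVEEEEEEE

Reading off run lengths: D runs 4, 6, 8, 10; V runs 4, 5, 6, 7; E runs 3, 4, 5, 6 — each is linear in n, where the shown terms are n = 2, 3, 4, 5.
Setting n = 6 gives 12, 8, 7 characters in each block.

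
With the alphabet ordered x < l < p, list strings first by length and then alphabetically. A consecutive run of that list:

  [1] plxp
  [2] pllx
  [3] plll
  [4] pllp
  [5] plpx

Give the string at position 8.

Stepping forward 3 times from plpx: plpx → plpl → plpp, then the target.

ppxx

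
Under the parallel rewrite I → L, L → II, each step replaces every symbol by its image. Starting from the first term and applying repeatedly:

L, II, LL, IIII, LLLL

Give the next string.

Apply φ to LLLL symbol by symbol: L→II, L→II, L→II, L→II; joined: II II II II.

IIIIIIII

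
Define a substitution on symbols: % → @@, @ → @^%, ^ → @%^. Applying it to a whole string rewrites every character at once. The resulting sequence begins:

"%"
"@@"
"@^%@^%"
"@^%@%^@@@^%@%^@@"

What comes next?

Rewriting the 16 symbols of @^%@%^@@@^%@%^@@ one by one yields @^% @%^ @@ @^% @@ @%^ @^% @^% @^% @%^ @@ @^% @@ @%^ @^% @^%; concatenated:

@^%@%^@@@^%@@@%^@^%@^%@^%@%^@@@^%@@@%^@^%@^%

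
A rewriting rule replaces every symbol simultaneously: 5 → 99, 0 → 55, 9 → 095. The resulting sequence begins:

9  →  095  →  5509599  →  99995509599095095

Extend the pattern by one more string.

0950950950959999550959909509555095995509599

φ(99995509599095095) expands symbol-by-symbol to 095 095 095 095 99 99 55 095 99 095 095 55 095 99 55 095 99; joining the 17 pieces gives the next term.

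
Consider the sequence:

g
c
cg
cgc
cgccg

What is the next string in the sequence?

cgccgcgc

This is a Fibonacci-style word recurrence s(k) = s(k−1)·s(k−2): e.g. c·g = cg.
So term 6 is cgccg·cgc.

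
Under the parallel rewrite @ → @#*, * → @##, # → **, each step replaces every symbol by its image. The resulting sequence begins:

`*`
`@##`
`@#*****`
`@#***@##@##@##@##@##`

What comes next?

Replace each of the 20 characters of @#***@##@##@##@##@## in place — @#* ** @## @## @## @#* ** ** @#* ** ** @#* ** ** @#* ** ** @#* ** ** — and concatenate.

@#***@##@##@##@#*****@#*****@#*****@#*****@#*****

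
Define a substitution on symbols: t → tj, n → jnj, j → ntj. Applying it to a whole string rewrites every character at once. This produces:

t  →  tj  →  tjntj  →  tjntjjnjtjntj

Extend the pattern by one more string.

tjntjjnjtjntjntjjnjntjtjntjjnjtjntj

φ(tjntjjnjtjntj) expands symbol-by-symbol to tj ntj jnj tj ntj ntj jnj ntj tj ntj jnj tj ntj; joining the 13 pieces gives the next term.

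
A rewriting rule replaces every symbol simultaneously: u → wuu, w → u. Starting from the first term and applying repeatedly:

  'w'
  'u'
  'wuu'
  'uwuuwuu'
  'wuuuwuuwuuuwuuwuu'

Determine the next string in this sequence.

uwuuwuuwuuuwuuwuuuwuuwuuwuuuwuuwuuuwuuwuu

Applying the rule to each of the 17 symbols of wuuuwuuwuuuwuuwuu gives the pieces u wuu wuu wuu u wuu wuu u wuu wuu wuu u wuu wuu u wuu wuu, which concatenate to the answer.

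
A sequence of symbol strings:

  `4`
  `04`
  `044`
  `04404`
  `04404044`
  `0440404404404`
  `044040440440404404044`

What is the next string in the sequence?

This is a Fibonacci-style word recurrence s(k) = s(k−1)·s(k−2): e.g. 04·4 = 044.
Continuing: 044040440440404404044 · 0440404404404 gives term 8.

0440404404404044040440440404404404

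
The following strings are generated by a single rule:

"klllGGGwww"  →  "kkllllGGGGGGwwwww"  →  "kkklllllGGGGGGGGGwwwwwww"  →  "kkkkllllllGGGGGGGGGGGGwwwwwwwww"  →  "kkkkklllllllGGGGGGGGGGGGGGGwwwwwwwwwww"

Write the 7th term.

kkkkkkklllllllllGGGGGGGGGGGGGGGGGGGGGwwwwwwwwwwwwwww

Term n consists of n k's, followed by n+2 l's, followed by 3n G's, followed by 2n+1 w's (n = 1, 2, …).
For term 7, n = 7, so the run lengths are 7, 9, 21, 15.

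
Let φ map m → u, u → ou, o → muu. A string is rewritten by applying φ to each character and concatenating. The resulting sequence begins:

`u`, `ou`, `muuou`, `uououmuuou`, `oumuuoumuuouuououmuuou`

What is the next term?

Rewriting the 22 symbols of oumuuoumuuouuououmuuou one by one yields muu ou u ou ou muu ou u ou ou muu ou ou muu ou muu ou u ou ou muu ou; concatenated:

muuouuououmuuouuououmuuououmuuoumuuouuououmuuou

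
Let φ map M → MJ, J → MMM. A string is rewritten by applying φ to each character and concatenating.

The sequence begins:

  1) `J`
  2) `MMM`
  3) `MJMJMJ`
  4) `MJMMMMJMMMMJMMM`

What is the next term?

φ(MJMMMMJMMMMJMMM) expands symbol-by-symbol to MJ MMM MJ MJ MJ MJ MMM MJ MJ MJ MJ MMM MJ MJ MJ; joining the 15 pieces gives the next term.

MJMMMMJMJMJMJMMMMJMJMJMJMMMMJMJMJ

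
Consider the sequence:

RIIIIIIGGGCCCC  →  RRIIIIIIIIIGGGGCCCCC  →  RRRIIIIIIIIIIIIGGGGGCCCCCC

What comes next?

The n-th term is n-1 R's then 3n I's then n+1 G's then n+2 C's, where the shown terms are n = 2, 3, 4.
At n = 5 the blocks have lengths 4, 15, 6, 7.

RRRRIIIIIIIIIIIIIIIGGGGGGCCCCCCC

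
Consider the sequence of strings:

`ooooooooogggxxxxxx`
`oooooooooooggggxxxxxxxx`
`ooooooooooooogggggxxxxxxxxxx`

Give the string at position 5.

ooooooooooooooooogggggggxxxxxxxxxxxxxx

Term n consists of 2n+3 o's, followed by n g's, followed by 2n x's, where the shown terms are n = 3, 4, 5.
For term 5, n = 7, so the run lengths are 17, 7, 14.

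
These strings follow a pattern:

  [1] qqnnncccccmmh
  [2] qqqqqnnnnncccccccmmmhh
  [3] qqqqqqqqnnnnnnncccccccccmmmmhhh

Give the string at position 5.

Each string has the form q^{3n-1} n^{2n+1} c^{2n+3} m^{n+1} h^{n} (n = 1, 2, …).
For term 5, n = 5, so the run lengths are 14, 11, 13, 6, 5.

qqqqqqqqqqqqqqnnnnnnnnnnncccccccccccccmmmmmmhhhhh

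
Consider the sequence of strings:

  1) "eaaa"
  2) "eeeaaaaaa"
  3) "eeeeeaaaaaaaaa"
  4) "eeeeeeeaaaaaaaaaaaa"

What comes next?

Each string has the form e^{2n-1} a^{3n} (n = 1, 2, …).
For the next term, n = 5, so the run lengths are 9, 15.

eeeeeeeeeaaaaaaaaaaaaaaa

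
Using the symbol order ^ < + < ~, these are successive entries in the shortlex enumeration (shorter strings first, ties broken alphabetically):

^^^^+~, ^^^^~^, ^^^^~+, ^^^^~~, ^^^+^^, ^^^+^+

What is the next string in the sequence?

Find the rightmost character of ^^^+^+ below ~, bump it to the next letter, and reset everything to its right to ^.

^^^+^~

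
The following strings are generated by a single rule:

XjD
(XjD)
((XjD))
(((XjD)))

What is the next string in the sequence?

((((XjD))))

Each term wraps the previous one in ( on the left and ) on the right.
One more step from (((XjD))) gives the answer.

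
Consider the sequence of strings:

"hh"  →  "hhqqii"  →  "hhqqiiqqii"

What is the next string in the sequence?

Every step adds qqii to the end: s(k+1) = s(k)·qqii.
One more step from hhqqiiqqii gives the answer.

hhqqiiqqiiqqii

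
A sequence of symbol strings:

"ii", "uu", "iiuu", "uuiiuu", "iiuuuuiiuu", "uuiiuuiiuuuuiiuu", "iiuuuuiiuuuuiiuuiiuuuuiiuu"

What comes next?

uuiiuuiiuuuuiiuuiiuuuuiiuuuuiiuuiiuuuuiiuu

This is a Fibonacci-style word recurrence s(k) = s(k−2)·s(k−1): e.g. ii·uu = iiuu.
Continuing: uuiiuuiiuuuuiiuu · iiuuuuiiuuuuiiuuiiuuuuiiuu gives term 8.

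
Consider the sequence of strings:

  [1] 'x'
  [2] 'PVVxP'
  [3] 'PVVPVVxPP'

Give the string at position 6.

Every step adds PVV to the front and P to the end of the previous string.
From PVVPVVxPP, 3 further steps: PVVPVVxPP → PVVPVVPVVxPPP → PVVPVVPVVPVVxPPPP → (answer).

PVVPVVPVVPVVPVVxPPPPP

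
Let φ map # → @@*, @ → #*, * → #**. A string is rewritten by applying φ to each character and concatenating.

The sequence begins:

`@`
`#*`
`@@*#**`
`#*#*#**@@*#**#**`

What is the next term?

@@*#**@@*#**@@*#**#**#*#*#**@@*#**#**@@*#**#**

Applying the rule to each of the 16 symbols of #*#*#**@@*#**#** gives the pieces @@* #** @@* #** @@* #** #** #* #* #** @@* #** #** @@* #** #**, which concatenate to the answer.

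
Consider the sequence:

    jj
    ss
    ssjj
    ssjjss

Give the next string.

ssjjssssjj

From term 3 onward, concatenate the last term with the second-to-last: ss·jj = ssjj, ssjj·ss = ssjjss, …
Continuing: ssjjss · ssjj gives term 5.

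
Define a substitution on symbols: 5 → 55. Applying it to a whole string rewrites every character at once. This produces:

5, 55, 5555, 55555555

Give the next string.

5555555555555555

Expanding 55555555: 5→55, 5→55, 5→55, 5→55, 5→55, 5→55, 5→55, 5→55. Concatenated: 55 55 55 55 55 55 55 55.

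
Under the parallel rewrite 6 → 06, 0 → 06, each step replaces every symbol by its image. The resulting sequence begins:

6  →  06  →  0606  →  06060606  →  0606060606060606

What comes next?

Rewriting the 16 symbols of 0606060606060606 one by one yields 06 06 06 06 06 06 06 06 06 06 06 06 06 06 06 06; concatenated:

06060606060606060606060606060606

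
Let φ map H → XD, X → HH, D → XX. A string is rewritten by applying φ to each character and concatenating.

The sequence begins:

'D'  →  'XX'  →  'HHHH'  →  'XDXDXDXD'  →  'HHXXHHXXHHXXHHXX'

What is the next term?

Rewriting the 16 symbols of HHXXHHXXHHXXHHXX one by one yields XD XD HH HH XD XD HH HH XD XD HH HH XD XD HH HH; concatenated:

XDXDHHHHXDXDHHHHXDXDHHHHXDXDHHHH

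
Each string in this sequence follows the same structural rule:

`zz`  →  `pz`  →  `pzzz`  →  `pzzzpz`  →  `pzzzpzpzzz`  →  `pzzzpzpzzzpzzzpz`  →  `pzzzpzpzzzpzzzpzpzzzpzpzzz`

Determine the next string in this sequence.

From term 3 onward, concatenate the last term with the second-to-last: pz·zz = pzzz, pzzz·pz = pzzzpz, …
Continuing: pzzzpzpzzzpzzzpzpzzzpzpzzz · pzzzpzpzzzpzzzpz gives term 8.

pzzzpzpzzzpzzzpzpzzzpzpzzzpzzzpzpzzzpzzzpz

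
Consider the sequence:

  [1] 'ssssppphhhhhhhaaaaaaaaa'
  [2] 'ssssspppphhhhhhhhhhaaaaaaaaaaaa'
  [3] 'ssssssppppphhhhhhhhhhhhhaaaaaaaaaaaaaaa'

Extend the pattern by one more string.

ssssssspppppphhhhhhhhhhhhhhhhaaaaaaaaaaaaaaaaaa

The n-th term is n+2 s's then n+1 p's then 3n+1 h's then 3n+3 a's, where the shown terms are n = 2, 3, 4.
At n = 5 the blocks have lengths 7, 6, 16, 18.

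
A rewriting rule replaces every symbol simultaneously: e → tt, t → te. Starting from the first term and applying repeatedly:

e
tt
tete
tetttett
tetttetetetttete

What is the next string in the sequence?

Rewriting the 16 symbols of tetttetetetttete one by one yields te tt te te te tt te tt te tt te te te tt te tt; concatenated:

tetttetetetttetttetttetetetttett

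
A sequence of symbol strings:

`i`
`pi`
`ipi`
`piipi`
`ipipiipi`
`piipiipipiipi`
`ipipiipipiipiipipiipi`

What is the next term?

This is a Fibonacci-style word recurrence s(k) = s(k−2)·s(k−1): e.g. i·pi = ipi.
So term 8 is piipiipipiipi·ipipiipipiipiipipiipi.

piipiipipiipiipipiipipiipiipipiipi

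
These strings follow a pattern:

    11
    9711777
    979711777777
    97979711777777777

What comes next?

s(k+1) = 97·s(k)·777, so each term gains 97 as a prefix and 777 as a suffix.
Applying this once more to 97979711777777777:

9797979711777777777777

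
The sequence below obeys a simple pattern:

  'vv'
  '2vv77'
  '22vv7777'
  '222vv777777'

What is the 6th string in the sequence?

s(k+1) = 2·s(k)·77, so each term gains 2 as a prefix and 77 as a suffix.
From 222vv777777, 2 further steps: 222vv777777 → 2222vv77777777 → (answer).

22222vv7777777777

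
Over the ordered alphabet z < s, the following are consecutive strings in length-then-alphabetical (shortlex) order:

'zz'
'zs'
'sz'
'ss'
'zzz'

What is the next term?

zzs

Treat zzz as a base-2 numeral over the given alphabet and add one, carrying through any trailing s's.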